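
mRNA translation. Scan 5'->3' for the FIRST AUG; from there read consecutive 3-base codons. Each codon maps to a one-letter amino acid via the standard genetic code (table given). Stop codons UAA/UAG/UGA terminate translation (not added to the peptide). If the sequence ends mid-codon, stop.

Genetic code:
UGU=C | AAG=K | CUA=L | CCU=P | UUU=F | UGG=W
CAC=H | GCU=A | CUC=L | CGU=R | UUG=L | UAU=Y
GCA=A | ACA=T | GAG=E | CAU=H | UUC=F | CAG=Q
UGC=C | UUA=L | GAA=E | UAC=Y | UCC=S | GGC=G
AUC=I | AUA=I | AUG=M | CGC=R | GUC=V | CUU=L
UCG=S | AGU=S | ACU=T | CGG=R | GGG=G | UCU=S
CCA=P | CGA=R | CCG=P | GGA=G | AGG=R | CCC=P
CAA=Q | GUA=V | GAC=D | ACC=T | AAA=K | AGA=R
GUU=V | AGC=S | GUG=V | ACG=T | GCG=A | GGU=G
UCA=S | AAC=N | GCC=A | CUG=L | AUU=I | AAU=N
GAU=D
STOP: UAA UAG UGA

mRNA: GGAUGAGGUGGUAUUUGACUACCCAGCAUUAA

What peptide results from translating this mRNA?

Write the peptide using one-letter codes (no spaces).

Answer: MRWYLTTQH

Derivation:
start AUG at pos 2
pos 2: AUG -> M; peptide=M
pos 5: AGG -> R; peptide=MR
pos 8: UGG -> W; peptide=MRW
pos 11: UAU -> Y; peptide=MRWY
pos 14: UUG -> L; peptide=MRWYL
pos 17: ACU -> T; peptide=MRWYLT
pos 20: ACC -> T; peptide=MRWYLTT
pos 23: CAG -> Q; peptide=MRWYLTTQ
pos 26: CAU -> H; peptide=MRWYLTTQH
pos 29: UAA -> STOP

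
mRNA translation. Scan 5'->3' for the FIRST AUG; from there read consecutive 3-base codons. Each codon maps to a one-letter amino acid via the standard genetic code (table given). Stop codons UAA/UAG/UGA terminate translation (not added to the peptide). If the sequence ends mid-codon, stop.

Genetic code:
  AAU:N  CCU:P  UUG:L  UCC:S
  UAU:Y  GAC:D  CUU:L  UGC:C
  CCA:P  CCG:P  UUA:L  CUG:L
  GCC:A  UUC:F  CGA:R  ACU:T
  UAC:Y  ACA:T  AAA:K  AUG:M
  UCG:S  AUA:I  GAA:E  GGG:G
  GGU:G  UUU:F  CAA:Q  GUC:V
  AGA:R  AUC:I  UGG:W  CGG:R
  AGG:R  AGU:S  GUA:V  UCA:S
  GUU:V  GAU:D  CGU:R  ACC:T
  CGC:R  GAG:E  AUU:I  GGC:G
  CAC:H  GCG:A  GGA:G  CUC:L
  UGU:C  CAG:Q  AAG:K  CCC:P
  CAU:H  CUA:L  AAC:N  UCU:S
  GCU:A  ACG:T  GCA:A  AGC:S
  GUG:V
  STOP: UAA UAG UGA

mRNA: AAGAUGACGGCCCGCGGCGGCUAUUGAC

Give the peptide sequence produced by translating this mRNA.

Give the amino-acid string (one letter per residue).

start AUG at pos 3
pos 3: AUG -> M; peptide=M
pos 6: ACG -> T; peptide=MT
pos 9: GCC -> A; peptide=MTA
pos 12: CGC -> R; peptide=MTAR
pos 15: GGC -> G; peptide=MTARG
pos 18: GGC -> G; peptide=MTARGG
pos 21: UAU -> Y; peptide=MTARGGY
pos 24: UGA -> STOP

Answer: MTARGGY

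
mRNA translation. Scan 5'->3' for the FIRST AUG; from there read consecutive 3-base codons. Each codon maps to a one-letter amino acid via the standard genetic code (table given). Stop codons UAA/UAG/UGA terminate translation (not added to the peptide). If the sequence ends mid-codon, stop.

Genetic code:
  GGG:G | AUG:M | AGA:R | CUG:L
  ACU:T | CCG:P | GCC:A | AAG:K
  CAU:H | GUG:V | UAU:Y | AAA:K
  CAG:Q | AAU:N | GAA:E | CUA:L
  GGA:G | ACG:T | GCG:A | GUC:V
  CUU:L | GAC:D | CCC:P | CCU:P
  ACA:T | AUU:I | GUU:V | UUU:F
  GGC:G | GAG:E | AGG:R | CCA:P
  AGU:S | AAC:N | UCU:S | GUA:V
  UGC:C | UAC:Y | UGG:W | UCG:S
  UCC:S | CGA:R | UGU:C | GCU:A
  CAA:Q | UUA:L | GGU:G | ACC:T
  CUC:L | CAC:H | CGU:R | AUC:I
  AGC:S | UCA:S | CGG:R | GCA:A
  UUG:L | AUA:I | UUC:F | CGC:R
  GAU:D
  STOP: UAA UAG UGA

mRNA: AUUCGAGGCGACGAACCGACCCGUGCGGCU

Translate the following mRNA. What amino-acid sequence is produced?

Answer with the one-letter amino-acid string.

Answer: (empty: no AUG start codon)

Derivation:
no AUG start codon found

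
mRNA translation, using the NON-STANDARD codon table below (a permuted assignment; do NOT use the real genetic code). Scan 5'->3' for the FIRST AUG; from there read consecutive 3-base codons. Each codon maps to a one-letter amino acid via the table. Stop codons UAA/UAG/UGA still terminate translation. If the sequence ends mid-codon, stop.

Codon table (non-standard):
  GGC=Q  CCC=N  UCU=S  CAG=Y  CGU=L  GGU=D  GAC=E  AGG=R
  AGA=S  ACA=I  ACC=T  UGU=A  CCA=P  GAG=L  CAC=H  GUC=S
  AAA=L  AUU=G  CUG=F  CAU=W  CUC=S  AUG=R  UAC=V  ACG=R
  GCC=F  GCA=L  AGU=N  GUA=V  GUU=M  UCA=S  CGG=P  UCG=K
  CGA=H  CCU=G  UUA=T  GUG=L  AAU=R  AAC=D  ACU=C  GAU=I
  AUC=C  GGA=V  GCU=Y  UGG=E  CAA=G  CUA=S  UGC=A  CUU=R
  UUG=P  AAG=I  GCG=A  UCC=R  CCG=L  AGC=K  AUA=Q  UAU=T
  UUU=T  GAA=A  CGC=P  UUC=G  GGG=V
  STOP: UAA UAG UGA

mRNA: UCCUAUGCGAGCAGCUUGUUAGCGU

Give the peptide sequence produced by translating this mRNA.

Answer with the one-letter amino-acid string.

start AUG at pos 4
pos 4: AUG -> R; peptide=R
pos 7: CGA -> H; peptide=RH
pos 10: GCA -> L; peptide=RHL
pos 13: GCU -> Y; peptide=RHLY
pos 16: UGU -> A; peptide=RHLYA
pos 19: UAG -> STOP

Answer: RHLYA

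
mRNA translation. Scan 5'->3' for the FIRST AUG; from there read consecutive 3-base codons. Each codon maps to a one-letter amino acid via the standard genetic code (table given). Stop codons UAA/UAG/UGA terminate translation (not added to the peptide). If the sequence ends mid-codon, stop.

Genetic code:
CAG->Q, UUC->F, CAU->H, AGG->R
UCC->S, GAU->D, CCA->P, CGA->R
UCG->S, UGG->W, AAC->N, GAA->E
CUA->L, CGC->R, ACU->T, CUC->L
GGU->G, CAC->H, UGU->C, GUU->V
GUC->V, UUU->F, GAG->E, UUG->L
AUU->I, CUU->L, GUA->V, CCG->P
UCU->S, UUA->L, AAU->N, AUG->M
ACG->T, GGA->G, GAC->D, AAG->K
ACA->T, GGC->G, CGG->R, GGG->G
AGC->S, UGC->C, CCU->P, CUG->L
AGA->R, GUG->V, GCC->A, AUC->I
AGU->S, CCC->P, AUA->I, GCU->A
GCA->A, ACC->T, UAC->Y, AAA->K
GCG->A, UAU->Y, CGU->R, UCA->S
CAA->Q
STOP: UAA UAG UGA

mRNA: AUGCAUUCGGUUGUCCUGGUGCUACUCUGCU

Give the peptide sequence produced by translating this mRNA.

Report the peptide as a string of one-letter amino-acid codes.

start AUG at pos 0
pos 0: AUG -> M; peptide=M
pos 3: CAU -> H; peptide=MH
pos 6: UCG -> S; peptide=MHS
pos 9: GUU -> V; peptide=MHSV
pos 12: GUC -> V; peptide=MHSVV
pos 15: CUG -> L; peptide=MHSVVL
pos 18: GUG -> V; peptide=MHSVVLV
pos 21: CUA -> L; peptide=MHSVVLVL
pos 24: CUC -> L; peptide=MHSVVLVLL
pos 27: UGC -> C; peptide=MHSVVLVLLC
pos 30: only 1 nt remain (<3), stop (end of mRNA)

Answer: MHSVVLVLLC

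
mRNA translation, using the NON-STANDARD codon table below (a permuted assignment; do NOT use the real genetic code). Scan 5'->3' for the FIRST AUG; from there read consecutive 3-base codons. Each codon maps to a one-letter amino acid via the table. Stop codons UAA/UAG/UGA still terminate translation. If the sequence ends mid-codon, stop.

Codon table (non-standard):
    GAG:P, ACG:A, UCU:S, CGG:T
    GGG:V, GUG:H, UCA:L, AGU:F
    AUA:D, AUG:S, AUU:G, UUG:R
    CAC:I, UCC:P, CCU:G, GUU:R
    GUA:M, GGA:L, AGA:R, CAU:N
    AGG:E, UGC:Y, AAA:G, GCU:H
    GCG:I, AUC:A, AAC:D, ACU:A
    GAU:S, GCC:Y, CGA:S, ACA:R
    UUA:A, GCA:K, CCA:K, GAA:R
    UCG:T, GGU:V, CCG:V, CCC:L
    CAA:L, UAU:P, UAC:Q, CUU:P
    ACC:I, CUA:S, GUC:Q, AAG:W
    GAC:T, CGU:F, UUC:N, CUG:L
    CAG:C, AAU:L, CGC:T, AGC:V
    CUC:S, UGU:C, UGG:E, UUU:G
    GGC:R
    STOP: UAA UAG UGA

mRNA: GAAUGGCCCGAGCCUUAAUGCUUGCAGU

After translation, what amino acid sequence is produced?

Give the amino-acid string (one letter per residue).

Answer: SYSYASPK

Derivation:
start AUG at pos 2
pos 2: AUG -> S; peptide=S
pos 5: GCC -> Y; peptide=SY
pos 8: CGA -> S; peptide=SYS
pos 11: GCC -> Y; peptide=SYSY
pos 14: UUA -> A; peptide=SYSYA
pos 17: AUG -> S; peptide=SYSYAS
pos 20: CUU -> P; peptide=SYSYASP
pos 23: GCA -> K; peptide=SYSYASPK
pos 26: only 2 nt remain (<3), stop (end of mRNA)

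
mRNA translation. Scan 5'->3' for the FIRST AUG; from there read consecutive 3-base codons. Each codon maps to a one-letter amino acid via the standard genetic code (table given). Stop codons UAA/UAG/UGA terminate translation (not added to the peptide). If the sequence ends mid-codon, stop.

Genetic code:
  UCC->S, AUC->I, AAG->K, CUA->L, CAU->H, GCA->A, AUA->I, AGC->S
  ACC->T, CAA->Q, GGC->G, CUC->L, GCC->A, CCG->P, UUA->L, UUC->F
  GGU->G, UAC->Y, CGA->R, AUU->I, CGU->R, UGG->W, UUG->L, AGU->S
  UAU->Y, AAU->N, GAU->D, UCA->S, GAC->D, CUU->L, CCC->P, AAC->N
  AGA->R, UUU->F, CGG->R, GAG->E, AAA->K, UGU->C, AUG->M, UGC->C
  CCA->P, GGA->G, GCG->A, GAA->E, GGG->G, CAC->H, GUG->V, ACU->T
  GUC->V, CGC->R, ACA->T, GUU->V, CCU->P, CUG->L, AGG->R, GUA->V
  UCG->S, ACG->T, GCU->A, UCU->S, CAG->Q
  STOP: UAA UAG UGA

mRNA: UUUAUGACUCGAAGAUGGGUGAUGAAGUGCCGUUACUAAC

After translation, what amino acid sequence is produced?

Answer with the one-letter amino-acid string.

start AUG at pos 3
pos 3: AUG -> M; peptide=M
pos 6: ACU -> T; peptide=MT
pos 9: CGA -> R; peptide=MTR
pos 12: AGA -> R; peptide=MTRR
pos 15: UGG -> W; peptide=MTRRW
pos 18: GUG -> V; peptide=MTRRWV
pos 21: AUG -> M; peptide=MTRRWVM
pos 24: AAG -> K; peptide=MTRRWVMK
pos 27: UGC -> C; peptide=MTRRWVMKC
pos 30: CGU -> R; peptide=MTRRWVMKCR
pos 33: UAC -> Y; peptide=MTRRWVMKCRY
pos 36: UAA -> STOP

Answer: MTRRWVMKCRY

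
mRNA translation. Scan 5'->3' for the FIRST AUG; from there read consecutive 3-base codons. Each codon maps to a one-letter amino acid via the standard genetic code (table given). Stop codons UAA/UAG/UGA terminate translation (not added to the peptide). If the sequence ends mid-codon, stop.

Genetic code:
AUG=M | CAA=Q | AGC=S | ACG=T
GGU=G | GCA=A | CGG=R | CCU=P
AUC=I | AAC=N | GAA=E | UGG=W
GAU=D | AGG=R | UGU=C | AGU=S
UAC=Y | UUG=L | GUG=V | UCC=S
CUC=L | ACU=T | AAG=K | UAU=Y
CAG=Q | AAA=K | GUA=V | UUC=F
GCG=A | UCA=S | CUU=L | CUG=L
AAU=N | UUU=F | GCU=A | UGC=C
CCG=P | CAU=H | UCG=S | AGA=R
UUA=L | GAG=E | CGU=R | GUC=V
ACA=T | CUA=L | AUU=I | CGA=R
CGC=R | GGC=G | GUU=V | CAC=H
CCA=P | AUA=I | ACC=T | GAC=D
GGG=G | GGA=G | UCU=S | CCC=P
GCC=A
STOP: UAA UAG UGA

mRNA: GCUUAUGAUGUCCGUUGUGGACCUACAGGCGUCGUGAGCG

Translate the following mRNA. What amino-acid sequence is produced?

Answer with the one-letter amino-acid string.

start AUG at pos 4
pos 4: AUG -> M; peptide=M
pos 7: AUG -> M; peptide=MM
pos 10: UCC -> S; peptide=MMS
pos 13: GUU -> V; peptide=MMSV
pos 16: GUG -> V; peptide=MMSVV
pos 19: GAC -> D; peptide=MMSVVD
pos 22: CUA -> L; peptide=MMSVVDL
pos 25: CAG -> Q; peptide=MMSVVDLQ
pos 28: GCG -> A; peptide=MMSVVDLQA
pos 31: UCG -> S; peptide=MMSVVDLQAS
pos 34: UGA -> STOP

Answer: MMSVVDLQAS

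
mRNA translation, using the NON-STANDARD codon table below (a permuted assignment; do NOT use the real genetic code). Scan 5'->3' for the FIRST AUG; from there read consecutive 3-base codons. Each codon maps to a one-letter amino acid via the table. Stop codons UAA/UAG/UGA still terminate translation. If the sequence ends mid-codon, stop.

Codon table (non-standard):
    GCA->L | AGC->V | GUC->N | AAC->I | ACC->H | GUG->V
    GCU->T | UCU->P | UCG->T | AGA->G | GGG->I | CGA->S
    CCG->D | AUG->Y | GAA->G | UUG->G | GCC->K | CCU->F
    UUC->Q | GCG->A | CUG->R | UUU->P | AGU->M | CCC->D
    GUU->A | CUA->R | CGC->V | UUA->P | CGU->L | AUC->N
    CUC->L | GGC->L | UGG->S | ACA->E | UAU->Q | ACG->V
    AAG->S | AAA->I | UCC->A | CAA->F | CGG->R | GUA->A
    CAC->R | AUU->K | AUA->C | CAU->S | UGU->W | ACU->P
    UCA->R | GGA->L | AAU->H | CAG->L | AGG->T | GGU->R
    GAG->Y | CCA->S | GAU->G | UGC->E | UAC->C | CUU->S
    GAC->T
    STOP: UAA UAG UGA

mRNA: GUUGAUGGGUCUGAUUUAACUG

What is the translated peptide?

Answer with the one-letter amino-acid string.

Answer: YRRK

Derivation:
start AUG at pos 4
pos 4: AUG -> Y; peptide=Y
pos 7: GGU -> R; peptide=YR
pos 10: CUG -> R; peptide=YRR
pos 13: AUU -> K; peptide=YRRK
pos 16: UAA -> STOP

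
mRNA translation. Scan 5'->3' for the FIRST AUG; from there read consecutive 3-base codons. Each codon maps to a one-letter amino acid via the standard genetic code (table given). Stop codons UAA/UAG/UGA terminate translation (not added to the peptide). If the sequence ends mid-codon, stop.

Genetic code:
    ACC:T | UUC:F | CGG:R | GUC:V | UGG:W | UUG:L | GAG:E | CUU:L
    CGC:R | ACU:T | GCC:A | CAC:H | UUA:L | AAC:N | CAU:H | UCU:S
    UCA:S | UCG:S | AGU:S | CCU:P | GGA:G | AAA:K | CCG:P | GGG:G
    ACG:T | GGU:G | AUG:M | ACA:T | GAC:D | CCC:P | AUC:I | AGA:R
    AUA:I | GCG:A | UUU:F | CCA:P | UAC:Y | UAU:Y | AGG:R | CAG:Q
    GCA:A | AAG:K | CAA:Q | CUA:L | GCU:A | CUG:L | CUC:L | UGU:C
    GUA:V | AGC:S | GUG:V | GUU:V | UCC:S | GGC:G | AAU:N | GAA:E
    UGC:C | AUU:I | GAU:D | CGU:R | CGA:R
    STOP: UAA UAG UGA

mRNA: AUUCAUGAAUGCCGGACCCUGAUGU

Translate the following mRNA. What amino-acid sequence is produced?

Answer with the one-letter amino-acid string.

start AUG at pos 4
pos 4: AUG -> M; peptide=M
pos 7: AAU -> N; peptide=MN
pos 10: GCC -> A; peptide=MNA
pos 13: GGA -> G; peptide=MNAG
pos 16: CCC -> P; peptide=MNAGP
pos 19: UGA -> STOP

Answer: MNAGP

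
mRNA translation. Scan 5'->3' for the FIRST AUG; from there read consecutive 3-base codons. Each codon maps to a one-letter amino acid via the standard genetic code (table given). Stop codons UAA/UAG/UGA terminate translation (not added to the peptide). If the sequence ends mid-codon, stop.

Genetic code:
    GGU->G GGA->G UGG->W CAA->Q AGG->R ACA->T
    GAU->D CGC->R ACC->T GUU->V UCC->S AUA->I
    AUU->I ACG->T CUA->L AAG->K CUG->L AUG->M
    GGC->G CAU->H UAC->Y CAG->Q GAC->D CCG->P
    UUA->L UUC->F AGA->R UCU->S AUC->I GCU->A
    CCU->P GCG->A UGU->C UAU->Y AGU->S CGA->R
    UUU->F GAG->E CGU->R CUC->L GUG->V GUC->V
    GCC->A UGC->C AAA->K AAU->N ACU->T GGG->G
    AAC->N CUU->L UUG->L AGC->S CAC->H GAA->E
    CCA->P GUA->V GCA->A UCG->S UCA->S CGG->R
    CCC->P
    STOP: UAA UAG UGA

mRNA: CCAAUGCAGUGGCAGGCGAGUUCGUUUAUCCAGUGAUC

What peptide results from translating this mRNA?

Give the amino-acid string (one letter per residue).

Answer: MQWQASSFIQ

Derivation:
start AUG at pos 3
pos 3: AUG -> M; peptide=M
pos 6: CAG -> Q; peptide=MQ
pos 9: UGG -> W; peptide=MQW
pos 12: CAG -> Q; peptide=MQWQ
pos 15: GCG -> A; peptide=MQWQA
pos 18: AGU -> S; peptide=MQWQAS
pos 21: UCG -> S; peptide=MQWQASS
pos 24: UUU -> F; peptide=MQWQASSF
pos 27: AUC -> I; peptide=MQWQASSFI
pos 30: CAG -> Q; peptide=MQWQASSFIQ
pos 33: UGA -> STOP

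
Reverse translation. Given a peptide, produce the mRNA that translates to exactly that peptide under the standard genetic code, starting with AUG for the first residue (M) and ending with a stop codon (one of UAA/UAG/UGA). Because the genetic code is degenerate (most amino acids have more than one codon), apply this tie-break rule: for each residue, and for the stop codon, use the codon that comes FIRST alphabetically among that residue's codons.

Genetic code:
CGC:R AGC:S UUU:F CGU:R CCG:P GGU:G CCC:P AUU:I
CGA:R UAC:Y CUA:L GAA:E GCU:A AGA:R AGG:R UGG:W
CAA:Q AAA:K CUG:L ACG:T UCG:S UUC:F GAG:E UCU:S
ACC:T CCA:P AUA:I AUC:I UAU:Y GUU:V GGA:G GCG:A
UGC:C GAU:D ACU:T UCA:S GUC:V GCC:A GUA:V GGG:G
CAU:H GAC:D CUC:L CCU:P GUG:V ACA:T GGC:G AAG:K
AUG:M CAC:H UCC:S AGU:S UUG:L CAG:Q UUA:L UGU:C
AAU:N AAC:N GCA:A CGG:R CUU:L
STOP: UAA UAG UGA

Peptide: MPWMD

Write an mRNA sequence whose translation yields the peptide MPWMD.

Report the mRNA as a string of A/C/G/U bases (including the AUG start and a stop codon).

Answer: mRNA: AUGCCAUGGAUGGACUAA

Derivation:
residue 1: M -> AUG (start codon)
residue 2: P codons sorted = CCA,CCC,CCG,CCU -> pick first = CCA
residue 3: W -> UGG (only codon)
residue 4: M -> AUG (only codon)
residue 5: D codons sorted = GAC,GAU -> pick first = GAC
terminator: stop codons sorted = UAA,UAG,UGA -> pick first = UAA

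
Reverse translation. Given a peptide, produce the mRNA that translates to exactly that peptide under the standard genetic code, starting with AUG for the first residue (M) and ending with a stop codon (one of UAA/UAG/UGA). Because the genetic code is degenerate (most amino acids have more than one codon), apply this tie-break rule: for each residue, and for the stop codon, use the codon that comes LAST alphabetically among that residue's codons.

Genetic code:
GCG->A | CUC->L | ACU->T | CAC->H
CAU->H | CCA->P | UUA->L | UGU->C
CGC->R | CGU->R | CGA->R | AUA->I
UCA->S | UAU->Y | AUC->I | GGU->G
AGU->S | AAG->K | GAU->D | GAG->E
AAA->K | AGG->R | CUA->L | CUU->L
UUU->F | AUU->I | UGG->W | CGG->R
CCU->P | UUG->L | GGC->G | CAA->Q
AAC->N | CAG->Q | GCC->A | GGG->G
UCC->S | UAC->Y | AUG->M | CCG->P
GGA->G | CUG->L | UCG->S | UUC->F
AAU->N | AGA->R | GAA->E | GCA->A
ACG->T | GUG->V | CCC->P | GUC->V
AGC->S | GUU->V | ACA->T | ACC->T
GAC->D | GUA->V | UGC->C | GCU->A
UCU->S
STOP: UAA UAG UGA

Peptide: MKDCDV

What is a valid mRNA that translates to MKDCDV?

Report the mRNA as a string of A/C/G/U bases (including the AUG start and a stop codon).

Answer: mRNA: AUGAAGGAUUGUGAUGUUUGA

Derivation:
residue 1: M -> AUG (start codon)
residue 2: K codons sorted = AAA,AAG -> pick last = AAG
residue 3: D codons sorted = GAC,GAU -> pick last = GAU
residue 4: C codons sorted = UGC,UGU -> pick last = UGU
residue 5: D codons sorted = GAC,GAU -> pick last = GAU
residue 6: V codons sorted = GUA,GUC,GUG,GUU -> pick last = GUU
terminator: stop codons sorted = UAA,UAG,UGA -> pick last = UGA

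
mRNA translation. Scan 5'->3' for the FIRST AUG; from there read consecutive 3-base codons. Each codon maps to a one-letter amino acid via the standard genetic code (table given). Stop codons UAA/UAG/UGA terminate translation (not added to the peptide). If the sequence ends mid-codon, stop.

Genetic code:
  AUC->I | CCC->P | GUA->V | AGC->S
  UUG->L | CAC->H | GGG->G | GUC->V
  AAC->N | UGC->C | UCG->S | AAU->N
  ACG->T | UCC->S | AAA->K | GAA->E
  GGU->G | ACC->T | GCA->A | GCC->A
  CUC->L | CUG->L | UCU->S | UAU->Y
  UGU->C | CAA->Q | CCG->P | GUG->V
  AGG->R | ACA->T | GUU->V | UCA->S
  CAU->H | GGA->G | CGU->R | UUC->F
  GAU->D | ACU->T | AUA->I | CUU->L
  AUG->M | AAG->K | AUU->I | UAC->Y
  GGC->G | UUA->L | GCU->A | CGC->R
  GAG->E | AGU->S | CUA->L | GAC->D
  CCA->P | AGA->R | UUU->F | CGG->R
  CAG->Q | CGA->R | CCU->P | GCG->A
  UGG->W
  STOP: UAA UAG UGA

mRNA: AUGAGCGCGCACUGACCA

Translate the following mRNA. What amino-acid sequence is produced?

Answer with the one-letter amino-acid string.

start AUG at pos 0
pos 0: AUG -> M; peptide=M
pos 3: AGC -> S; peptide=MS
pos 6: GCG -> A; peptide=MSA
pos 9: CAC -> H; peptide=MSAH
pos 12: UGA -> STOP

Answer: MSAH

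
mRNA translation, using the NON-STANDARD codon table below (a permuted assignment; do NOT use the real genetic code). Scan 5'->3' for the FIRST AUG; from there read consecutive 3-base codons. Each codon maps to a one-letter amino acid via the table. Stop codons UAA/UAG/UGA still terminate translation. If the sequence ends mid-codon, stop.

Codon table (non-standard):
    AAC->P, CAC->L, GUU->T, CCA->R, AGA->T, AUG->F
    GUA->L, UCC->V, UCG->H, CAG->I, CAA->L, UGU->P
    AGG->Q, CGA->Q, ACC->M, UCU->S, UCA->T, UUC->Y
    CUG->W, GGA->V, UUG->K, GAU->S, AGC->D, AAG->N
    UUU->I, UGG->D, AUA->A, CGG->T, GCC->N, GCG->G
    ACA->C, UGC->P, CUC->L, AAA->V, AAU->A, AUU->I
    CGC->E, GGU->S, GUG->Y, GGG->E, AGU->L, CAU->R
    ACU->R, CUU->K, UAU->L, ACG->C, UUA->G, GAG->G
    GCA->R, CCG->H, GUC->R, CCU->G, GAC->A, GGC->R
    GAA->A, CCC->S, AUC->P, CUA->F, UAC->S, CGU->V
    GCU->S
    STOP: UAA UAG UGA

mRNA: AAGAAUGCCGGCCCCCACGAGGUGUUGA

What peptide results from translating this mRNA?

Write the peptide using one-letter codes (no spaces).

start AUG at pos 4
pos 4: AUG -> F; peptide=F
pos 7: CCG -> H; peptide=FH
pos 10: GCC -> N; peptide=FHN
pos 13: CCC -> S; peptide=FHNS
pos 16: ACG -> C; peptide=FHNSC
pos 19: AGG -> Q; peptide=FHNSCQ
pos 22: UGU -> P; peptide=FHNSCQP
pos 25: UGA -> STOP

Answer: FHNSCQP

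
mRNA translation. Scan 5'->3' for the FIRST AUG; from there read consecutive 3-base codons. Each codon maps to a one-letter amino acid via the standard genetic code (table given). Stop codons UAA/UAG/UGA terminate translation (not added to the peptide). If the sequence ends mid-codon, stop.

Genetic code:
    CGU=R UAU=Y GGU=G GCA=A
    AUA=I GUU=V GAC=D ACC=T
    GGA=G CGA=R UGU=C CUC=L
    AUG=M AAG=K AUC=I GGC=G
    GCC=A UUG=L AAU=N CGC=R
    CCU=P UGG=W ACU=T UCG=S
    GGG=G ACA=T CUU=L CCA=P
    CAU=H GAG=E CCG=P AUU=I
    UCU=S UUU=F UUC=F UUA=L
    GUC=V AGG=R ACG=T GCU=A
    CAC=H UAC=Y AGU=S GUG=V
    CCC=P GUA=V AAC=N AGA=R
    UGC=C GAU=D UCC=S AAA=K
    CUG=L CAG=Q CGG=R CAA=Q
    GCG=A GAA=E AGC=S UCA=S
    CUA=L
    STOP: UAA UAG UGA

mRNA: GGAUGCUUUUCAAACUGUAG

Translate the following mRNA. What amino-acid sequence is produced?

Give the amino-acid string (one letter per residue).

Answer: MLFKL

Derivation:
start AUG at pos 2
pos 2: AUG -> M; peptide=M
pos 5: CUU -> L; peptide=ML
pos 8: UUC -> F; peptide=MLF
pos 11: AAA -> K; peptide=MLFK
pos 14: CUG -> L; peptide=MLFKL
pos 17: UAG -> STOP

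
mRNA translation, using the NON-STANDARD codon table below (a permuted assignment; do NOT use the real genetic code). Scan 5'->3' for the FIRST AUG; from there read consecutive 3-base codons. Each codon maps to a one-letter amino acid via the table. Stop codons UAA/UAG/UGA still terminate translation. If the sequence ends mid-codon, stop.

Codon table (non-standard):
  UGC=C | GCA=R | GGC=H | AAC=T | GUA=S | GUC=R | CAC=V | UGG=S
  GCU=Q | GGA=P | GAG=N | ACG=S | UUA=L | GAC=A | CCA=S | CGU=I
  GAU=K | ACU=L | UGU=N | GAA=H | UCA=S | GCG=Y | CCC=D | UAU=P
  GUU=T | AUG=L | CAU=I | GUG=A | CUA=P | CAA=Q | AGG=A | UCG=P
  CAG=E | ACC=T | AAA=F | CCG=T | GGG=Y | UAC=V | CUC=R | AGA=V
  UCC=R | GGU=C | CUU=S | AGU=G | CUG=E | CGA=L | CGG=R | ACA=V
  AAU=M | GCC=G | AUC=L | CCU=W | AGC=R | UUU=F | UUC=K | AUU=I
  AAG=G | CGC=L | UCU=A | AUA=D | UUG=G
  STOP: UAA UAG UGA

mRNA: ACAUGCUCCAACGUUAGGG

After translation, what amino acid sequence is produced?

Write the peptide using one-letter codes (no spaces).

Answer: LRQI

Derivation:
start AUG at pos 2
pos 2: AUG -> L; peptide=L
pos 5: CUC -> R; peptide=LR
pos 8: CAA -> Q; peptide=LRQ
pos 11: CGU -> I; peptide=LRQI
pos 14: UAG -> STOP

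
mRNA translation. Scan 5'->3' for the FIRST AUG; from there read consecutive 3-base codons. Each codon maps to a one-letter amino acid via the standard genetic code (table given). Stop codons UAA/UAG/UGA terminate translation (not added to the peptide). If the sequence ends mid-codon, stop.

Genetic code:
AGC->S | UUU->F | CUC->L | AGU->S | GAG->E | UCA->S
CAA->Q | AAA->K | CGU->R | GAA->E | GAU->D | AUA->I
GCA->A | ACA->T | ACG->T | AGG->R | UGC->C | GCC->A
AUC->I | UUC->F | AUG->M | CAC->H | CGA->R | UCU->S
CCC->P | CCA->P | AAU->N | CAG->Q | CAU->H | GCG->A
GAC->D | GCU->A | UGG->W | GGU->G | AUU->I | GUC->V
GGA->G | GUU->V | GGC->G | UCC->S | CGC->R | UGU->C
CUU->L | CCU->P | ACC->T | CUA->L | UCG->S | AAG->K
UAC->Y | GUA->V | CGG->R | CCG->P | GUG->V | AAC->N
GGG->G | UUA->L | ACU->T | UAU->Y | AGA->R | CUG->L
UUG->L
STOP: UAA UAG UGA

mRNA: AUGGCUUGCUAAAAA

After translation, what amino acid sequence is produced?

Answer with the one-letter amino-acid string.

start AUG at pos 0
pos 0: AUG -> M; peptide=M
pos 3: GCU -> A; peptide=MA
pos 6: UGC -> C; peptide=MAC
pos 9: UAA -> STOP

Answer: MAC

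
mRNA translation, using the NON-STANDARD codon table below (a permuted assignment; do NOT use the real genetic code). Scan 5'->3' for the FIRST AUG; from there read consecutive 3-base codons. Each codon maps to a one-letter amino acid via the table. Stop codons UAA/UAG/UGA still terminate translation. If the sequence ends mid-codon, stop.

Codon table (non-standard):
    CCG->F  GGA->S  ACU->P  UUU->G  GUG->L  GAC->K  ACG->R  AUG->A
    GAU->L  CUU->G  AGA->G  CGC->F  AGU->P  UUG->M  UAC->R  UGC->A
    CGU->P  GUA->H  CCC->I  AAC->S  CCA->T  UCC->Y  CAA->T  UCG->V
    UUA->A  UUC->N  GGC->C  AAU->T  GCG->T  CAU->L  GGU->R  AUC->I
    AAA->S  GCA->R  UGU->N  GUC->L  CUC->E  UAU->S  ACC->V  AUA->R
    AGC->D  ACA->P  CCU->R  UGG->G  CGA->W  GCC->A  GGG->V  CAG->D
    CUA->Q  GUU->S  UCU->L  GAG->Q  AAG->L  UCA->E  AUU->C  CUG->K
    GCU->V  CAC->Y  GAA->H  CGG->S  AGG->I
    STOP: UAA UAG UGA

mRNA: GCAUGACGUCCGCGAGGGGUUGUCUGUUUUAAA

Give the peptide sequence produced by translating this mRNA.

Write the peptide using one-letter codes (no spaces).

start AUG at pos 2
pos 2: AUG -> A; peptide=A
pos 5: ACG -> R; peptide=AR
pos 8: UCC -> Y; peptide=ARY
pos 11: GCG -> T; peptide=ARYT
pos 14: AGG -> I; peptide=ARYTI
pos 17: GGU -> R; peptide=ARYTIR
pos 20: UGU -> N; peptide=ARYTIRN
pos 23: CUG -> K; peptide=ARYTIRNK
pos 26: UUU -> G; peptide=ARYTIRNKG
pos 29: UAA -> STOP

Answer: ARYTIRNKG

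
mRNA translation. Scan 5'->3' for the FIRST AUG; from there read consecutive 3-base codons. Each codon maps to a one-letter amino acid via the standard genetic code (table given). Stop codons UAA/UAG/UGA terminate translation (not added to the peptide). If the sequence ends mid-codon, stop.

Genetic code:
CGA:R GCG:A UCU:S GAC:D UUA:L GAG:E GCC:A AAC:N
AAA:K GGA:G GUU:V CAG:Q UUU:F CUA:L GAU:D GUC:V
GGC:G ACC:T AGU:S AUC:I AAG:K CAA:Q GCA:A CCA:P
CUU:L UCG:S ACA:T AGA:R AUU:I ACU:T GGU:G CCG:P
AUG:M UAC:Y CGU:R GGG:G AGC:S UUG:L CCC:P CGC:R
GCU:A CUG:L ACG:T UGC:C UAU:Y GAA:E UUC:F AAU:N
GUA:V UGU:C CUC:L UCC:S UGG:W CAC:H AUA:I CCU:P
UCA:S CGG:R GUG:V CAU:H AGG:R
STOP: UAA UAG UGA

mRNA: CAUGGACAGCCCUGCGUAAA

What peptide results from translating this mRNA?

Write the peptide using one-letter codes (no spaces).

Answer: MDSPA

Derivation:
start AUG at pos 1
pos 1: AUG -> M; peptide=M
pos 4: GAC -> D; peptide=MD
pos 7: AGC -> S; peptide=MDS
pos 10: CCU -> P; peptide=MDSP
pos 13: GCG -> A; peptide=MDSPA
pos 16: UAA -> STOP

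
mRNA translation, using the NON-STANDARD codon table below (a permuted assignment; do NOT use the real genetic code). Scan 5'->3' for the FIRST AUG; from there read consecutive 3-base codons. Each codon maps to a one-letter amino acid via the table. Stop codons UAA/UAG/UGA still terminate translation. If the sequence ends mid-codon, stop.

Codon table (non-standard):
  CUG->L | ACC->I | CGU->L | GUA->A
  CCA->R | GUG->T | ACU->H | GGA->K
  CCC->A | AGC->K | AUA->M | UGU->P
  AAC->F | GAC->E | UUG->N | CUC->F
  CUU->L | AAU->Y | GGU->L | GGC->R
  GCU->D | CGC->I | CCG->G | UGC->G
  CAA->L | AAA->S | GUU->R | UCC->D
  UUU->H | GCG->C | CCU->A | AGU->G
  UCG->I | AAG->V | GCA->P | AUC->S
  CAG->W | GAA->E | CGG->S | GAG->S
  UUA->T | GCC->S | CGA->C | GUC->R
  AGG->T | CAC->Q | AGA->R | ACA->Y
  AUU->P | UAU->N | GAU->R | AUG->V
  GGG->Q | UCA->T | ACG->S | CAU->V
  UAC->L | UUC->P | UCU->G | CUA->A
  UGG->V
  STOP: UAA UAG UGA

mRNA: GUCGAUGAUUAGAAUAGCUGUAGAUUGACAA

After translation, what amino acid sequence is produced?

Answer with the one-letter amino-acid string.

Answer: VPRMDAR

Derivation:
start AUG at pos 4
pos 4: AUG -> V; peptide=V
pos 7: AUU -> P; peptide=VP
pos 10: AGA -> R; peptide=VPR
pos 13: AUA -> M; peptide=VPRM
pos 16: GCU -> D; peptide=VPRMD
pos 19: GUA -> A; peptide=VPRMDA
pos 22: GAU -> R; peptide=VPRMDAR
pos 25: UGA -> STOP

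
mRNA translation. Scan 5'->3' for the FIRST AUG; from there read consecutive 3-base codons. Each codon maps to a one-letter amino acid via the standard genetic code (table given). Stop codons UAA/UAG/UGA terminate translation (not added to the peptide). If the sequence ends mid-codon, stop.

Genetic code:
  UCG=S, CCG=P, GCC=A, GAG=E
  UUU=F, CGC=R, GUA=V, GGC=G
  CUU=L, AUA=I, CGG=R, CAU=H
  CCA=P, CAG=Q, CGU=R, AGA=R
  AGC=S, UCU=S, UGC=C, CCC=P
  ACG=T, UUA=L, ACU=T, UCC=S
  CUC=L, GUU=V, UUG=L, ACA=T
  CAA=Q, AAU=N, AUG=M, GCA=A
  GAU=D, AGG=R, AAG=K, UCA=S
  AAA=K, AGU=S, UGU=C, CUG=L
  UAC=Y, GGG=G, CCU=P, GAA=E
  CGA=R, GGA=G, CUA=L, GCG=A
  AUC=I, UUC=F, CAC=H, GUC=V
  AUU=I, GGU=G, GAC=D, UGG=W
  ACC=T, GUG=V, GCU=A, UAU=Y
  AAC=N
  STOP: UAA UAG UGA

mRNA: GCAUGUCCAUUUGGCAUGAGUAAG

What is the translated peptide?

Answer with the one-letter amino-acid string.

Answer: MSIWHE

Derivation:
start AUG at pos 2
pos 2: AUG -> M; peptide=M
pos 5: UCC -> S; peptide=MS
pos 8: AUU -> I; peptide=MSI
pos 11: UGG -> W; peptide=MSIW
pos 14: CAU -> H; peptide=MSIWH
pos 17: GAG -> E; peptide=MSIWHE
pos 20: UAA -> STOP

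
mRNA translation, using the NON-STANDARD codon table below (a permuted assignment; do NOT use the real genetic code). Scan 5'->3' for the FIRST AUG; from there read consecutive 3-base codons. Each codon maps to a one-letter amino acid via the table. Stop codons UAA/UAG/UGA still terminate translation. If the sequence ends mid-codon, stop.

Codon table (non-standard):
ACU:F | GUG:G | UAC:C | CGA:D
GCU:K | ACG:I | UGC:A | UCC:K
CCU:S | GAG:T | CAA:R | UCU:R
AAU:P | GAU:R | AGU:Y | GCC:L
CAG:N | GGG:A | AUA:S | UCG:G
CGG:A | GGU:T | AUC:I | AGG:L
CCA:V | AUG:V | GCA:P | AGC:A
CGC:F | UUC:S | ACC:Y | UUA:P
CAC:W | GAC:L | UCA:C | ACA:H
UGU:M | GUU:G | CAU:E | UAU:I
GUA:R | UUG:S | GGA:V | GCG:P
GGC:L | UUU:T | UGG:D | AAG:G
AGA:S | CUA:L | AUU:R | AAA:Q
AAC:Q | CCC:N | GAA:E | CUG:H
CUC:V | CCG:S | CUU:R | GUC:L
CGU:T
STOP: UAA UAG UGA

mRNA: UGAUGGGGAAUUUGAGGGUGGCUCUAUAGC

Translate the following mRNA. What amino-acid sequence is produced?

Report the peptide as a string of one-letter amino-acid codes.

Answer: VAPSLGKL

Derivation:
start AUG at pos 2
pos 2: AUG -> V; peptide=V
pos 5: GGG -> A; peptide=VA
pos 8: AAU -> P; peptide=VAP
pos 11: UUG -> S; peptide=VAPS
pos 14: AGG -> L; peptide=VAPSL
pos 17: GUG -> G; peptide=VAPSLG
pos 20: GCU -> K; peptide=VAPSLGK
pos 23: CUA -> L; peptide=VAPSLGKL
pos 26: UAG -> STOP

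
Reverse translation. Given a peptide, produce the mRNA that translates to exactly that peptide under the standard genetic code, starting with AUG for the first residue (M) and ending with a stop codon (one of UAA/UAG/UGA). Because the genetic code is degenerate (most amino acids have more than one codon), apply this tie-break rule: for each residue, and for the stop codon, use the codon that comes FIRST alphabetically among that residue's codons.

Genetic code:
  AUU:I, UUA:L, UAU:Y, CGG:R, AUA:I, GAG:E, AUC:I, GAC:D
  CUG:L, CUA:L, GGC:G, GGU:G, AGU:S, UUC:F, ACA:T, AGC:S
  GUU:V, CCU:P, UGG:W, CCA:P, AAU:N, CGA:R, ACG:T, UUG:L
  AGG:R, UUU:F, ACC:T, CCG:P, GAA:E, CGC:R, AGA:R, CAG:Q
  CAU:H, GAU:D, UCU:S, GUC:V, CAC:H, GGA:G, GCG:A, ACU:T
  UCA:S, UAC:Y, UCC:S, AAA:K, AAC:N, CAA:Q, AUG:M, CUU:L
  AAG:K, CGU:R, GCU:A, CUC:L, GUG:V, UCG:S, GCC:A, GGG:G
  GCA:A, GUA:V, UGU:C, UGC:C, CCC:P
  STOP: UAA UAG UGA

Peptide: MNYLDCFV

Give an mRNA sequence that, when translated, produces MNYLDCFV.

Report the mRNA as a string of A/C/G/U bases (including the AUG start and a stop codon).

Answer: mRNA: AUGAACUACCUAGACUGCUUCGUAUAA

Derivation:
residue 1: M -> AUG (start codon)
residue 2: N codons sorted = AAC,AAU -> pick first = AAC
residue 3: Y codons sorted = UAC,UAU -> pick first = UAC
residue 4: L codons sorted = CUA,CUC,CUG,CUU,UUA,UUG -> pick first = CUA
residue 5: D codons sorted = GAC,GAU -> pick first = GAC
residue 6: C codons sorted = UGC,UGU -> pick first = UGC
residue 7: F codons sorted = UUC,UUU -> pick first = UUC
residue 8: V codons sorted = GUA,GUC,GUG,GUU -> pick first = GUA
terminator: stop codons sorted = UAA,UAG,UGA -> pick first = UAA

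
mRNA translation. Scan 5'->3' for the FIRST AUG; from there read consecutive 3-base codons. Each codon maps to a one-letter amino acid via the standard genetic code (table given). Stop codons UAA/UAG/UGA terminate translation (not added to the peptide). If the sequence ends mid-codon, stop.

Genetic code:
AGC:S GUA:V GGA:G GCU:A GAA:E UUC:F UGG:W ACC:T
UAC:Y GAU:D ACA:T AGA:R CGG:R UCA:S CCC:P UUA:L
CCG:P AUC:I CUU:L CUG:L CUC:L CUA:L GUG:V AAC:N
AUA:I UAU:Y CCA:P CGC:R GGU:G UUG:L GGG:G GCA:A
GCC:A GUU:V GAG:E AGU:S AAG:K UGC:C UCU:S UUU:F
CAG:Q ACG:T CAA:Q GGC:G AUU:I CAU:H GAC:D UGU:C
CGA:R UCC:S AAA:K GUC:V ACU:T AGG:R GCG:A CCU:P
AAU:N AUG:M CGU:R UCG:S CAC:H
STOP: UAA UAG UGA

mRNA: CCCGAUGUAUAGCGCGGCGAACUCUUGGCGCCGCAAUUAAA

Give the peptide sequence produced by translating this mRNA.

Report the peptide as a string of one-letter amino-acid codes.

Answer: MYSAANSWRRN

Derivation:
start AUG at pos 4
pos 4: AUG -> M; peptide=M
pos 7: UAU -> Y; peptide=MY
pos 10: AGC -> S; peptide=MYS
pos 13: GCG -> A; peptide=MYSA
pos 16: GCG -> A; peptide=MYSAA
pos 19: AAC -> N; peptide=MYSAAN
pos 22: UCU -> S; peptide=MYSAANS
pos 25: UGG -> W; peptide=MYSAANSW
pos 28: CGC -> R; peptide=MYSAANSWR
pos 31: CGC -> R; peptide=MYSAANSWRR
pos 34: AAU -> N; peptide=MYSAANSWRRN
pos 37: UAA -> STOP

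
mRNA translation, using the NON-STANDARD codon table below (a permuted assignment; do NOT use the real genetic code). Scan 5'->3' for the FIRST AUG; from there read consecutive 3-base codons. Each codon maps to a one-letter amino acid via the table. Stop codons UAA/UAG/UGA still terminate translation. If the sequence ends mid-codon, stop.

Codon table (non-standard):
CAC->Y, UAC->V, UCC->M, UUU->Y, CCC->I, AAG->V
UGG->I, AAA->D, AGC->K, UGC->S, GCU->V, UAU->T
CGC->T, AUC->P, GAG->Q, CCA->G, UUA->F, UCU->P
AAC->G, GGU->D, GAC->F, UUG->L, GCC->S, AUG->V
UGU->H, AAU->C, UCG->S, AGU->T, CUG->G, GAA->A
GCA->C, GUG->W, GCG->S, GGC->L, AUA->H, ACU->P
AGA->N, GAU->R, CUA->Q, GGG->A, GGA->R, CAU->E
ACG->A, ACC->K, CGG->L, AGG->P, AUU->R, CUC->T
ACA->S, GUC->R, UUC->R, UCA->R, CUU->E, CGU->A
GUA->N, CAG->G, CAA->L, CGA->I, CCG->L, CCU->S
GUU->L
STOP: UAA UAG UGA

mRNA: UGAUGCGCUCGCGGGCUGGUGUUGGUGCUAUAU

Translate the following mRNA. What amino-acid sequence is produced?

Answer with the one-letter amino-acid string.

Answer: VTSLVDLDVH

Derivation:
start AUG at pos 2
pos 2: AUG -> V; peptide=V
pos 5: CGC -> T; peptide=VT
pos 8: UCG -> S; peptide=VTS
pos 11: CGG -> L; peptide=VTSL
pos 14: GCU -> V; peptide=VTSLV
pos 17: GGU -> D; peptide=VTSLVD
pos 20: GUU -> L; peptide=VTSLVDL
pos 23: GGU -> D; peptide=VTSLVDLD
pos 26: GCU -> V; peptide=VTSLVDLDV
pos 29: AUA -> H; peptide=VTSLVDLDVH
pos 32: only 1 nt remain (<3), stop (end of mRNA)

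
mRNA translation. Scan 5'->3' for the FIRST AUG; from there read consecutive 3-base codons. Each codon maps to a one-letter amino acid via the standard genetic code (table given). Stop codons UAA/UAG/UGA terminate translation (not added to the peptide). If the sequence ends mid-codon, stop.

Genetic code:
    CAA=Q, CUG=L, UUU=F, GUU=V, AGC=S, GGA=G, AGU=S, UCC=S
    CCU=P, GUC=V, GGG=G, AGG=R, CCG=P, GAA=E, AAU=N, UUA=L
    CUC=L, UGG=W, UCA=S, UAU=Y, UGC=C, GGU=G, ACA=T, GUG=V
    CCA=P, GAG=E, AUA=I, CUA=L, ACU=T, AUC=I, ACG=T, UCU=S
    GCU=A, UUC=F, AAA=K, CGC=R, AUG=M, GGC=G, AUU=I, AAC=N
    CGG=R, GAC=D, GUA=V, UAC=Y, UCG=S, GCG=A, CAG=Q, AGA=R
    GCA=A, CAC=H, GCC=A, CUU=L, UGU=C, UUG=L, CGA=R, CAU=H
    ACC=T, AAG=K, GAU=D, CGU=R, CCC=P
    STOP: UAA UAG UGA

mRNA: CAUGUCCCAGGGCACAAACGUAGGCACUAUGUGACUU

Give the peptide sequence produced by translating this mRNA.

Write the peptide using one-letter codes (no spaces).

Answer: MSQGTNVGTM

Derivation:
start AUG at pos 1
pos 1: AUG -> M; peptide=M
pos 4: UCC -> S; peptide=MS
pos 7: CAG -> Q; peptide=MSQ
pos 10: GGC -> G; peptide=MSQG
pos 13: ACA -> T; peptide=MSQGT
pos 16: AAC -> N; peptide=MSQGTN
pos 19: GUA -> V; peptide=MSQGTNV
pos 22: GGC -> G; peptide=MSQGTNVG
pos 25: ACU -> T; peptide=MSQGTNVGT
pos 28: AUG -> M; peptide=MSQGTNVGTM
pos 31: UGA -> STOP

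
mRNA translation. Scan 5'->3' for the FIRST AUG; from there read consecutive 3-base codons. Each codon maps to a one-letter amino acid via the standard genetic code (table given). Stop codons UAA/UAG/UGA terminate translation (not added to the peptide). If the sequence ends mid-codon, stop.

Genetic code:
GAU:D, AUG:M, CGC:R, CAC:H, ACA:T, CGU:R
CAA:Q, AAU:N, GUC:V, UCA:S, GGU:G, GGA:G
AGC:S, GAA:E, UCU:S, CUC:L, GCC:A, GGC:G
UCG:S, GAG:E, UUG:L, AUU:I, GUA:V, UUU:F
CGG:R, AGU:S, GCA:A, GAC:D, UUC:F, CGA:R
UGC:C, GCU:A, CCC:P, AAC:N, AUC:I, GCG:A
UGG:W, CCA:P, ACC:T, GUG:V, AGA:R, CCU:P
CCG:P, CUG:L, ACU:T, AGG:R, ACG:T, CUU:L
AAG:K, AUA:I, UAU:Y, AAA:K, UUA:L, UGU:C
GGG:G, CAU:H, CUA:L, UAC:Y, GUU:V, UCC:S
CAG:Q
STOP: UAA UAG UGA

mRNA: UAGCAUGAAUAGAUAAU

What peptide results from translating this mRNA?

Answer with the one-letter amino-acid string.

start AUG at pos 4
pos 4: AUG -> M; peptide=M
pos 7: AAU -> N; peptide=MN
pos 10: AGA -> R; peptide=MNR
pos 13: UAA -> STOP

Answer: MNR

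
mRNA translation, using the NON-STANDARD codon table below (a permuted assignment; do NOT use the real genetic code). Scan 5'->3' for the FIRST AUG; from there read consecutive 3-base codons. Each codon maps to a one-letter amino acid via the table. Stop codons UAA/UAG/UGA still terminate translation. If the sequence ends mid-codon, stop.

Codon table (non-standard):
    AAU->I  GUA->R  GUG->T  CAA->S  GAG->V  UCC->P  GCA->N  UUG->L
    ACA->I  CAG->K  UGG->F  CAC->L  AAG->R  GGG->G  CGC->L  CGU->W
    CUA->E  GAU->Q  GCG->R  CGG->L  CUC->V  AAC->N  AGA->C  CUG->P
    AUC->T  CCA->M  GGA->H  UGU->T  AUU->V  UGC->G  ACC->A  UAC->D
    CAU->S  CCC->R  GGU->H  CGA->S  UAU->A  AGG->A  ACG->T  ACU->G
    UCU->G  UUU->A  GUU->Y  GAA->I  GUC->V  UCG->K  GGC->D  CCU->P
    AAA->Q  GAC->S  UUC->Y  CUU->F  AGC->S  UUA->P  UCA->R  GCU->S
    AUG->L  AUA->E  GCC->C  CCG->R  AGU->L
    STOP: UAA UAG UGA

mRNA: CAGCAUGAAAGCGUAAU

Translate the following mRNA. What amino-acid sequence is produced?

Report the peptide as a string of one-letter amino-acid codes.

start AUG at pos 4
pos 4: AUG -> L; peptide=L
pos 7: AAA -> Q; peptide=LQ
pos 10: GCG -> R; peptide=LQR
pos 13: UAA -> STOP

Answer: LQR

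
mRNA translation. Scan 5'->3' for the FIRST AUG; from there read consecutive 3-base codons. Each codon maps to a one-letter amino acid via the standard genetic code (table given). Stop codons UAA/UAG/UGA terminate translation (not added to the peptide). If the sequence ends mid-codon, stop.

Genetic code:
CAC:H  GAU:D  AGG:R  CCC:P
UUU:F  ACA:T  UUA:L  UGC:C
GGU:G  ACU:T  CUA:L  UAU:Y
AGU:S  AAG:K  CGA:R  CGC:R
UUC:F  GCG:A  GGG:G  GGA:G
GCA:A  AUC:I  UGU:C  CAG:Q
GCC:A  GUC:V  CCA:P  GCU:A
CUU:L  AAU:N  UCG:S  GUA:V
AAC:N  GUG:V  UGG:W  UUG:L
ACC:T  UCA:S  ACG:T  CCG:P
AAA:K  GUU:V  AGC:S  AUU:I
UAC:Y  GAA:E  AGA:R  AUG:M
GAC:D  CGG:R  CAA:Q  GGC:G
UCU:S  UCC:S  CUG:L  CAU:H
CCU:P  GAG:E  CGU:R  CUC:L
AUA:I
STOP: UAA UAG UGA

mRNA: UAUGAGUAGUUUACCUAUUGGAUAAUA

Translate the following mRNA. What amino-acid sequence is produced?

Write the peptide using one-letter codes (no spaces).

Answer: MSSLPIG

Derivation:
start AUG at pos 1
pos 1: AUG -> M; peptide=M
pos 4: AGU -> S; peptide=MS
pos 7: AGU -> S; peptide=MSS
pos 10: UUA -> L; peptide=MSSL
pos 13: CCU -> P; peptide=MSSLP
pos 16: AUU -> I; peptide=MSSLPI
pos 19: GGA -> G; peptide=MSSLPIG
pos 22: UAA -> STOP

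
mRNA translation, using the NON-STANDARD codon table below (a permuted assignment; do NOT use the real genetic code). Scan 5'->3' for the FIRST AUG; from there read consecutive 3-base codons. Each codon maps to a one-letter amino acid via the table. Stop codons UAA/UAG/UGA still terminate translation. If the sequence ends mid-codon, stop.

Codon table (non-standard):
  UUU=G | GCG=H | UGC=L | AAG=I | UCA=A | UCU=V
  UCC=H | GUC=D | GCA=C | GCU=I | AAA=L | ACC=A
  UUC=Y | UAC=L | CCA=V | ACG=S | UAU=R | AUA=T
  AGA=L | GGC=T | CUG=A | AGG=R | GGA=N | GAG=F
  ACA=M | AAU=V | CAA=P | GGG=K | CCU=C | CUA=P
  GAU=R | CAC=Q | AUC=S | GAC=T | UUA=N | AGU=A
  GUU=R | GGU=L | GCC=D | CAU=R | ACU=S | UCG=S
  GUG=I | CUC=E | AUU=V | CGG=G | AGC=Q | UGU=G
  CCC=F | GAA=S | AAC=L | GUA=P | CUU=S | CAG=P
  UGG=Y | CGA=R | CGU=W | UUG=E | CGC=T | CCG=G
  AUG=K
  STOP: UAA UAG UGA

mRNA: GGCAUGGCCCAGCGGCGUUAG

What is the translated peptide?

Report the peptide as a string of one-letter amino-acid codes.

start AUG at pos 3
pos 3: AUG -> K; peptide=K
pos 6: GCC -> D; peptide=KD
pos 9: CAG -> P; peptide=KDP
pos 12: CGG -> G; peptide=KDPG
pos 15: CGU -> W; peptide=KDPGW
pos 18: UAG -> STOP

Answer: KDPGW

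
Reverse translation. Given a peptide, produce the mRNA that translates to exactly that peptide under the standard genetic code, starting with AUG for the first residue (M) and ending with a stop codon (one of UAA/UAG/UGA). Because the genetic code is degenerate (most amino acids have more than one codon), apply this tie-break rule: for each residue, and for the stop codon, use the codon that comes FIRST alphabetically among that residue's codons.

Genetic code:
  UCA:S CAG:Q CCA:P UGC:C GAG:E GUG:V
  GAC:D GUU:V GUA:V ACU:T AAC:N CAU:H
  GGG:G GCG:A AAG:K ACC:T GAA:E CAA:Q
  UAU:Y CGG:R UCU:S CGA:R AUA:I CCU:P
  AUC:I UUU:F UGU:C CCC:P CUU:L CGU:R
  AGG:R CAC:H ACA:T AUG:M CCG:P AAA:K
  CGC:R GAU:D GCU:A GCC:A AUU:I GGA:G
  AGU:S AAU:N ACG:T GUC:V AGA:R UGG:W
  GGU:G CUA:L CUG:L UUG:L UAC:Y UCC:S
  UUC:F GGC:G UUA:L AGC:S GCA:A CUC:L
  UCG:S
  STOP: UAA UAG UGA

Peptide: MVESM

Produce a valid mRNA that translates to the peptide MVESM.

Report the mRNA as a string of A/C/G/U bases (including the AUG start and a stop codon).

Answer: mRNA: AUGGUAGAAAGCAUGUAA

Derivation:
residue 1: M -> AUG (start codon)
residue 2: V codons sorted = GUA,GUC,GUG,GUU -> pick first = GUA
residue 3: E codons sorted = GAA,GAG -> pick first = GAA
residue 4: S codons sorted = AGC,AGU,UCA,UCC,UCG,UCU -> pick first = AGC
residue 5: M -> AUG (only codon)
terminator: stop codons sorted = UAA,UAG,UGA -> pick first = UAA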